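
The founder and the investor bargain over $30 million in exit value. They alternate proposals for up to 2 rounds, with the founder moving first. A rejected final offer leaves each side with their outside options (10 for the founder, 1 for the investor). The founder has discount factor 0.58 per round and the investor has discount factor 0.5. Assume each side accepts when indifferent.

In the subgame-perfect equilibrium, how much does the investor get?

Solve by backward induction from round 2.
Round 2 (the investor proposes): the founder gets 10 if talks fail, so the investor offers 10 and keeps 20.
Round 1 (the founder proposes): the investor can get 20 next round, worth 0.5 × 20 = 10 now; the founder offers that and keeps 20.

10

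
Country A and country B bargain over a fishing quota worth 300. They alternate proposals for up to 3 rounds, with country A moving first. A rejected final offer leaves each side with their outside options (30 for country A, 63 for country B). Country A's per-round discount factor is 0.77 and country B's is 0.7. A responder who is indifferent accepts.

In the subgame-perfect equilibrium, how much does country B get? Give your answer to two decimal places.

82.26

Round 3 (country A proposes): country B gets 63 if talks fail, so country A offers 63 and keeps 237.
Round 2 (country B proposes): country A can get 237 next round, worth 0.77 × 237 = 182.49 now; country B offers that and keeps 117.51.
Round 1 (country A proposes): country B can get 117.51 next round, worth 0.7 × 117.51 = 82.257 now, so country A offers 82.257, keeping 217.743.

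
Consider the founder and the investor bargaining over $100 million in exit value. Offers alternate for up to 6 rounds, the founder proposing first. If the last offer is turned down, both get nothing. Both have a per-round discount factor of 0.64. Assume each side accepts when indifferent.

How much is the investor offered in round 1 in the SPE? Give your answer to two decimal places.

Round 6 (the investor proposes): the founder will accept anything ≥ 0, so the investor offers 0 and keeps 100.
Round 5 (the founder proposes): the investor can get 100 next round, worth 0.64 × 100 = 64 now; the founder offers that and keeps 36.
Round 4 (the investor proposes): the founder can get 36 next round, worth 0.64 × 36 = 23.04 now. The investor offers 23.04 and keeps 100 − 23.04 = 76.96.
Round 3 (the founder proposes): the investor can get 76.96 next round, worth 0.64 × 76.96 = 49.2544 now. The founder offers 49.2544 and keeps 100 − 49.2544 = 50.7456.
Round 2 (the investor proposes): the founder can get 50.7456 next round, worth 0.64 × 50.7456 = 32.477184 now. The investor offers 32.477184 and keeps 100 − 32.477184 = 67.522816.
Round 1 (the founder proposes): the investor can get 67.522816 next round, worth 0.64 × 67.522816 = 43.21460224 now. The founder offers 43.21460224 and keeps 100 − 43.21460224 = 56.78539776.

43.21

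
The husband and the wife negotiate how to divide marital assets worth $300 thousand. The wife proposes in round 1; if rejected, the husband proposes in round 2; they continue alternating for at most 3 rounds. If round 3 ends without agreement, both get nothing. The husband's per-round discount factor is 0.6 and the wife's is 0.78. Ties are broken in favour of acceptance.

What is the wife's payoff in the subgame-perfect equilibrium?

Round 3 (the wife proposes): the husband will accept anything ≥ 0, so the wife offers 0 and keeps 300.
Round 2 (the husband proposes): the wife can get 300 next round, worth 0.78 × 300 = 234 now, so the husband offers 234, keeping 66.
Round 1 (the wife proposes): the husband can get 66 next round, worth 0.6 × 66 = 39.6 now; the wife offers that and keeps 260.4.

260.4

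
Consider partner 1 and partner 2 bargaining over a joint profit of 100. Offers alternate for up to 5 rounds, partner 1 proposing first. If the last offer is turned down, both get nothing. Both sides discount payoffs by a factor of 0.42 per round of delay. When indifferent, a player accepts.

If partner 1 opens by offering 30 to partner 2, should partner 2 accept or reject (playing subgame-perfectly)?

Round 5 (partner 1 proposes): partner 2 will accept anything ≥ 0, so partner 1 offers 0 and keeps 100.
Round 4 (partner 2 proposes): partner 1 can get 100 next round, worth 0.42 × 100 = 42 now, so partner 2 offers 42, keeping 58.
Round 3 (partner 1 proposes): partner 2 can get 58 next round, worth 0.42 × 58 = 24.36 now, so partner 1 offers 24.36, keeping 75.64.
Round 2 (partner 2 proposes): partner 1 can get 75.64 next round, worth 0.42 × 75.64 = 31.7688 now, so partner 2 offers 31.7688, keeping 68.2312.
So by rejecting in round 1, partner 2 gets 68.2312 next round, worth 0.42 × 68.2312 = 28.657104 now.
Offer 30 ≥ 28.657104, so partner 2 accepts.

Accept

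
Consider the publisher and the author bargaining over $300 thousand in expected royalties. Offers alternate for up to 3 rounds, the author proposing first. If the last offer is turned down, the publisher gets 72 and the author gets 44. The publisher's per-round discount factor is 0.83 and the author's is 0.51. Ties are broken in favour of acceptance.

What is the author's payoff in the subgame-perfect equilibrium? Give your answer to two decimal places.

147.51

Round 3 (the author proposes): the publisher gets 72 if talks fail, so the author offers 72 and keeps 228.
Round 2 (the publisher proposes): the author can get 228 next round, worth 0.51 × 228 = 116.28 now; the publisher offers that and keeps 183.72.
Round 1 (the author proposes): the publisher can get 183.72 next round, worth 0.83 × 183.72 = 152.4876 now, so the author offers 152.4876, keeping 147.5124.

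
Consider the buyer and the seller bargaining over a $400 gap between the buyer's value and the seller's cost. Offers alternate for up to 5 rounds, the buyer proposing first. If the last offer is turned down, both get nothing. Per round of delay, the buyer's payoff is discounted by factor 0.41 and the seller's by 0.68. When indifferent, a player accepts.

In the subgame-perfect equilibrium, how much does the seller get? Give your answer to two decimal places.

205.22

Round 5 (the buyer proposes): the seller will accept anything ≥ 0, so the buyer offers 0 and keeps 400.
Round 4 (the seller proposes): the buyer can get 400 next round, worth 0.41 × 400 = 164 now; the seller offers that and keeps 236.
Round 3 (the buyer proposes): the seller can get 236 next round, worth 0.68 × 236 = 160.48 now; the buyer offers that and keeps 239.52.
Round 2 (the seller proposes): the buyer can get 239.52 next round, worth 0.41 × 239.52 = 98.2032 now. The seller offers 98.2032 and keeps 400 − 98.2032 = 301.7968.
Round 1 (the buyer proposes): the seller can get 301.7968 next round, worth 0.68 × 301.7968 = 205.221824 now. The buyer offers 205.221824 and keeps 400 − 205.221824 = 194.778176.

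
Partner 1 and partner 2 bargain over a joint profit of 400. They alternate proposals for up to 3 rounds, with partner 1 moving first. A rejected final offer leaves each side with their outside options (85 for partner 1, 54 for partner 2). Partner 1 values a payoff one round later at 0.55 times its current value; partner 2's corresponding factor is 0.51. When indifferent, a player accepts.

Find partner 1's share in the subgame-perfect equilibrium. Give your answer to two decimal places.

293.05

Round 3 (partner 1 proposes): partner 2 gets 54 if talks fail, so partner 1 offers 54 and keeps 346.
Round 2 (partner 2 proposes): partner 1 can get 346 next round, worth 0.55 × 346 = 190.3 now; partner 2 offers that and keeps 209.7.
Round 1 (partner 1 proposes): partner 2 can get 209.7 next round, worth 0.51 × 209.7 = 106.947 now, so partner 1 offers 106.947, keeping 293.053.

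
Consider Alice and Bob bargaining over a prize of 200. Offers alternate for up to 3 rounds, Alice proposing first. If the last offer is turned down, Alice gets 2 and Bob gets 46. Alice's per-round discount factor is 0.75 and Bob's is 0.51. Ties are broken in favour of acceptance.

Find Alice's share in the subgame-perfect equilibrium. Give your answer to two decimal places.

156.91

By backward induction:
Round 3 (Alice proposes): Bob gets 46 if talks fail, so Alice offers 46 and keeps 154.
Round 2 (Bob proposes): Alice can get 154 next round, worth 0.75 × 154 = 115.5 now, so Bob offers 115.5, keeping 84.5.
Round 1 (Alice proposes): Bob can get 84.5 next round, worth 0.51 × 84.5 = 43.095 now, so Alice offers 43.095, keeping 156.905.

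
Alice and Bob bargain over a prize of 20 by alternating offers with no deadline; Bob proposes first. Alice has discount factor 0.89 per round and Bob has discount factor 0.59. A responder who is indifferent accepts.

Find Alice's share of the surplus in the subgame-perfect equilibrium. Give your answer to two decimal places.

When Bob proposes, Alice accepts any offer worth at least 0.89 times what Alice would get by proposing next round; and vice versa.
This gives x = 20 − 0.89y and y = 20 − 0.59x, where x and y are each side's share when it proposes.
Hence (1 − 0.89·0.59)x = 20(1 − 0.89), i.e. 0.4749·x = 2.2.
x ≈ 4.6326; Alice's share is 20 − x ≈ 15.3674.

15.37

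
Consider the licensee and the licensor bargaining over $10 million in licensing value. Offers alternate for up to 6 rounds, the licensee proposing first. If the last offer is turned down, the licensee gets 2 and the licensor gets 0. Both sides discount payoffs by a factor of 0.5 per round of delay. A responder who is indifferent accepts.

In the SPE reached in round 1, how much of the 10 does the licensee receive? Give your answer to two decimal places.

Round 6 (the licensor proposes): the licensee gets 2 if talks fail, so the licensor offers 2 and keeps 8.
Round 5 (the licensee proposes): the licensor can get 8 next round, worth 0.5 × 8 = 4 now; the licensee offers that and keeps 6.
Round 4 (the licensor proposes): the licensee can get 6 next round, worth 0.5 × 6 = 3 now; the licensor offers that and keeps 7.
Round 3 (the licensee proposes): the licensor can get 7 next round, worth 0.5 × 7 = 3.5 now. The licensee offers 3.5 and keeps 10 − 3.5 = 6.5.
Round 2 (the licensor proposes): the licensee can get 6.5 next round, worth 0.5 × 6.5 = 3.25 now; the licensor offers that and keeps 6.75.
Round 1 (the licensee proposes): the licensor can get 6.75 next round, worth 0.5 × 6.75 = 3.375 now; the licensee offers that and keeps 6.625.

6.63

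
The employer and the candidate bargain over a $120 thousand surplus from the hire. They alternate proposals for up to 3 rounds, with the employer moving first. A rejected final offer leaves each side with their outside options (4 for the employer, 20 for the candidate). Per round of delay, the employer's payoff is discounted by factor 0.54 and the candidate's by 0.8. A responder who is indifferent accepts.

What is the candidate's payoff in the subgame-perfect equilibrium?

52.8

Round 3 (the employer proposes): the candidate gets 20 if talks fail, so the employer offers 20 and keeps 100.
Round 2 (the candidate proposes): the employer can get 100 next round, worth 0.54 × 100 = 54 now, so the candidate offers 54, keeping 66.
Round 1 (the employer proposes): the candidate can get 66 next round, worth 0.8 × 66 = 52.8 now. The employer offers 52.8 and keeps 120 − 52.8 = 67.2.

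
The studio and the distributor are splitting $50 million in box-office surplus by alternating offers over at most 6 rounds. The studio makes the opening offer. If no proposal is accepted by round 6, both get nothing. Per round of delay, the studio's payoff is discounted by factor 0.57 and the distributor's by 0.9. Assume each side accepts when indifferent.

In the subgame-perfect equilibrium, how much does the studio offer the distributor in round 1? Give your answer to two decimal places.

By backward induction:
Round 6 (the distributor proposes): the studio will accept anything ≥ 0, so the distributor offers 0 and keeps 50.
Round 5 (the studio proposes): the distributor can get 50 next round, worth 0.9 × 50 = 45 now; the studio offers that and keeps 5.
Round 4 (the distributor proposes): the studio can get 5 next round, worth 0.57 × 5 = 2.85 now; the distributor offers that and keeps 47.15.
Round 3 (the studio proposes): the distributor can get 47.15 next round, worth 0.9 × 47.15 = 42.435 now, so the studio offers 42.435, keeping 7.565.
Round 2 (the distributor proposes): the studio can get 7.565 next round, worth 0.57 × 7.565 = 4.31205 now, so the distributor offers 4.31205, keeping 45.68795.
Round 1 (the studio proposes): the distributor can get 45.68795 next round, worth 0.9 × 45.68795 = 41.119155 now; the studio offers that and keeps 8.880845.

41.12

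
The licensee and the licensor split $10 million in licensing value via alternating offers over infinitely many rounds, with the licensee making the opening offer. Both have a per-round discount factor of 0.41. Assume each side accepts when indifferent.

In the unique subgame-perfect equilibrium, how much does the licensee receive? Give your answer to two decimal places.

In a stationary SPE each proposer offers the other exactly their discounted continuation value.
If the licensee keeps x when proposing and the licensor keeps y when proposing, then x = 10 − 0.41y and y = 10 − 0.41x.
Solving: x = 10(1 − 0.41) / (1 − 0.41·0.41) = 5.9 / 0.8319 ≈ 7.0922.
The licensor gets 10 − 7.0922 ≈ 2.9078.

7.09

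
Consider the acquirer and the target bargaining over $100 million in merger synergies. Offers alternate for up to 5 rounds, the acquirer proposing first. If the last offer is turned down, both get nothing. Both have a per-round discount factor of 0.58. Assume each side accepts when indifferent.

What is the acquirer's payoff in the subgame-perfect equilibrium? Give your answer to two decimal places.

Round 5 (the acquirer proposes): the target will accept anything ≥ 0, so the acquirer offers 0 and keeps 100.
Round 4 (the target proposes): the acquirer can get 100 next round, worth 0.58 × 100 = 58 now. The target offers 58 and keeps 100 − 58 = 42.
Round 3 (the acquirer proposes): the target can get 42 next round, worth 0.58 × 42 = 24.36 now; the acquirer offers that and keeps 75.64.
Round 2 (the target proposes): the acquirer can get 75.64 next round, worth 0.58 × 75.64 = 43.8712 now; the target offers that and keeps 56.1288.
Round 1 (the acquirer proposes): the target can get 56.1288 next round, worth 0.58 × 56.1288 = 32.554704 now; the acquirer offers that and keeps 67.445296.

67.45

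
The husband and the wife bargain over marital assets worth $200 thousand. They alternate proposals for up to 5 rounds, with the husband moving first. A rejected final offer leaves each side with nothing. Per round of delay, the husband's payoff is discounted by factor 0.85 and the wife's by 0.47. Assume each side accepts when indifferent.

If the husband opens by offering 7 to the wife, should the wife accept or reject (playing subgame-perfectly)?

Round 5 (the husband proposes): the wife will accept anything ≥ 0, so the husband offers 0 and keeps 200.
Round 4 (the wife proposes): the husband can get 200 next round, worth 0.85 × 200 = 170 now; the wife offers that and keeps 30.
Round 3 (the husband proposes): the wife can get 30 next round, worth 0.47 × 30 = 14.1 now; the husband offers that and keeps 185.9.
Round 2 (the wife proposes): the husband can get 185.9 next round, worth 0.85 × 185.9 = 158.015 now; the wife offers that and keeps 41.985.
So by rejecting in round 1, the wife gets 41.985 next round, worth 0.47 × 41.985 = 19.73295 now.
Offer 7 < 19.73295, so the wife rejects.

Reject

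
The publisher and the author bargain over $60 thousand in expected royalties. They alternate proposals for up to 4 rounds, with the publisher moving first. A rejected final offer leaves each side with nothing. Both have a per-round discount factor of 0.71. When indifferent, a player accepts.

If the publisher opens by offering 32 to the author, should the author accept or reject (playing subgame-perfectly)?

Round 4 (the author proposes): rejection yields 0 for the publisher; the author offers 0 and keeps 60.
Round 3 (the publisher proposes): the author can get 60 next round, worth 0.71 × 60 = 42.6 now; the publisher offers that and keeps 17.4.
Round 2 (the author proposes): the publisher can get 17.4 next round, worth 0.71 × 17.4 = 12.354 now. The author offers 12.354 and keeps 60 − 12.354 = 47.646.
So by rejecting in round 1, the author gets 47.646 next round, worth 0.71 × 47.646 = 33.82866 now.
Offer 32 < 33.82866, so the author rejects.

Reject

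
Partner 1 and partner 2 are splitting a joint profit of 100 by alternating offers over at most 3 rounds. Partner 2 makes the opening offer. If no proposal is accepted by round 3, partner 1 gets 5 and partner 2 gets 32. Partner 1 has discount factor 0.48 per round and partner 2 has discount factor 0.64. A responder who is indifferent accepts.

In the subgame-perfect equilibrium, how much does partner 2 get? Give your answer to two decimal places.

Work backward from the last round.
Round 3 (partner 2 proposes): partner 1 gets 5 if talks fail, so partner 2 offers 5 and keeps 95.
Round 2 (partner 1 proposes): partner 2 can get 95 next round, worth 0.64 × 95 = 60.8 now. Partner 1 offers 60.8 and keeps 100 − 60.8 = 39.2.
Round 1 (partner 2 proposes): partner 1 can get 39.2 next round, worth 0.48 × 39.2 = 18.816 now; partner 2 offers that and keeps 81.184.

81.18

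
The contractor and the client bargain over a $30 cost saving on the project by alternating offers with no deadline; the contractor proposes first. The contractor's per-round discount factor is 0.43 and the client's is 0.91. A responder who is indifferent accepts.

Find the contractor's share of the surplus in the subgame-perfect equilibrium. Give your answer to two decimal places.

When the contractor proposes, the client accepts any offer worth at least 0.91 times what the client would get by proposing next round; and vice versa.
This gives x = 30 − 0.91y and y = 30 − 0.43x, where x and y are each side's share when it proposes.
Hence (1 − 0.91·0.43)x = 30(1 − 0.91), i.e. 0.6087·x = 2.7.
x ≈ 4.4357; the client's share is 30 − x ≈ 25.5643.

4.44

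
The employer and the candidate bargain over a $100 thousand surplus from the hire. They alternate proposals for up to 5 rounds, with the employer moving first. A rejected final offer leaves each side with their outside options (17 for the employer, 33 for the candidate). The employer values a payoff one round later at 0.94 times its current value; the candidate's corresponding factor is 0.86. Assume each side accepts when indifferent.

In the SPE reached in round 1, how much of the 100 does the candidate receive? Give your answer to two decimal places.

30.90

Round 5 (the employer proposes): the candidate gets 33 if talks fail, so the employer offers 33 and keeps 67.
Round 4 (the candidate proposes): the employer can get 67 next round, worth 0.94 × 67 = 62.98 now. The candidate offers 62.98 and keeps 100 − 62.98 = 37.02.
Round 3 (the employer proposes): the candidate can get 37.02 next round, worth 0.86 × 37.02 = 31.8372 now; the employer offers that and keeps 68.1628.
Round 2 (the candidate proposes): the employer can get 68.1628 next round, worth 0.94 × 68.1628 = 64.073032 now. The candidate offers 64.073032 and keeps 100 − 64.073032 = 35.926968.
Round 1 (the employer proposes): the candidate can get 35.926968 next round, worth 0.86 × 35.926968 = 30.89719248 now; the employer offers that and keeps 69.10280752.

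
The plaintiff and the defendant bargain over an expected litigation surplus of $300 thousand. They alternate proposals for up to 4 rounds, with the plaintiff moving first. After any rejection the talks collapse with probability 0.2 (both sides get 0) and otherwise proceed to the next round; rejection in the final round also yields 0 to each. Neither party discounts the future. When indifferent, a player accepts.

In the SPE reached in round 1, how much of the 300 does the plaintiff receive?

98.4

Round 4 (the defendant proposes): the plaintiff will accept anything ≥ 0, so the defendant offers 0 and keeps 300.
Round 3 (the plaintiff proposes): rejecting gives the defendant an expected 0.8 × 300 = 240; the plaintiff offers that and keeps 60.
Round 2 (the defendant proposes): rejecting gives the plaintiff an expected 0.8 × 60 = 48, so the defendant offers 48, keeping 252.
Round 1 (the plaintiff proposes): rejecting gives the defendant an expected 0.8 × 252 = 201.6. The plaintiff offers 201.6 and keeps 300 − 201.6 = 98.4.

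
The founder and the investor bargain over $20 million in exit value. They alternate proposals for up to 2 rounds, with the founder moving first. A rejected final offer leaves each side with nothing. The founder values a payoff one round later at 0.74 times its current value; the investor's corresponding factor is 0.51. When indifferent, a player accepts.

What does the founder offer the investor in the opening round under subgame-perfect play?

Round 2 (the investor proposes): the founder will accept anything ≥ 0, so the investor offers 0 and keeps 20.
Round 1 (the founder proposes): the investor can get 20 next round, worth 0.51 × 20 = 10.2 now; the founder offers that and keeps 9.8.

10.2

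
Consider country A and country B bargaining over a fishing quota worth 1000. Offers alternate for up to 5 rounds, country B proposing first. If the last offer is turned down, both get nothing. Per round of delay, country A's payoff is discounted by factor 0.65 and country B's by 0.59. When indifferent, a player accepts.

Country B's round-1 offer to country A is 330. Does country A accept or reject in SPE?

Round 5 (country B proposes): rejection yields 0 for country A; country B offers 0 and keeps 1000.
Round 4 (country A proposes): country B can get 1000 next round, worth 0.59 × 1000 = 590 now. Country A offers 590 and keeps 1000 − 590 = 410.
Round 3 (country B proposes): country A can get 410 next round, worth 0.65 × 410 = 266.5 now; country B offers that and keeps 733.5.
Round 2 (country A proposes): country B can get 733.5 next round, worth 0.59 × 733.5 = 432.765 now; country A offers that and keeps 567.235.
So by rejecting in round 1, country A gets 567.235 next round, worth 0.65 × 567.235 = 368.70275 now.
Offer 330 < 368.70275, so country A rejects.

Reject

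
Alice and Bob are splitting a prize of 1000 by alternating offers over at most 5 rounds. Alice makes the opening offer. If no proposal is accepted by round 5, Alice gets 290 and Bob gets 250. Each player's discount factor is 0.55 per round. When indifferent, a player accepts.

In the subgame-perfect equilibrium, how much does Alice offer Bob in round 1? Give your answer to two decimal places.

Round 5 (Alice proposes): Bob gets 250 if talks fail, so Alice offers 250 and keeps 750.
Round 4 (Bob proposes): Alice can get 750 next round, worth 0.55 × 750 = 412.5 now; Bob offers that and keeps 587.5.
Round 3 (Alice proposes): Bob can get 587.5 next round, worth 0.55 × 587.5 = 323.125 now. Alice offers 323.125 and keeps 1000 − 323.125 = 676.875.
Round 2 (Bob proposes): Alice can get 676.875 next round, worth 0.55 × 676.875 = 372.28125 now; Bob offers that and keeps 627.71875.
Round 1 (Alice proposes): Bob can get 627.71875 next round, worth 0.55 × 627.71875 = 345.2453125 now; Alice offers that and keeps 654.7546875.

345.25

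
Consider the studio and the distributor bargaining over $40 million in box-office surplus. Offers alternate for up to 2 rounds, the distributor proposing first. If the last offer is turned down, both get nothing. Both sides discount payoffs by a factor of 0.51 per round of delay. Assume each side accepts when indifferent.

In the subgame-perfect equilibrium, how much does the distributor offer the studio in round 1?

Round 2 (the studio proposes): rejection yields 0 for the distributor; the studio offers 0 and keeps 40.
Round 1 (the distributor proposes): the studio can get 40 next round, worth 0.51 × 40 = 20.4 now; the distributor offers that and keeps 19.6.

20.4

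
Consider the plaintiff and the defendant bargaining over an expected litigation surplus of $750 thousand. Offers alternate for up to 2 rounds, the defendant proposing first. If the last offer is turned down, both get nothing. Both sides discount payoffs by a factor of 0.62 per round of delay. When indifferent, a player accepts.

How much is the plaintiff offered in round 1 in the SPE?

Round 2 (the plaintiff proposes): the defendant will accept anything ≥ 0, so the plaintiff offers 0 and keeps 750.
Round 1 (the defendant proposes): the plaintiff can get 750 next round, worth 0.62 × 750 = 465 now, so the defendant offers 465, keeping 285.

465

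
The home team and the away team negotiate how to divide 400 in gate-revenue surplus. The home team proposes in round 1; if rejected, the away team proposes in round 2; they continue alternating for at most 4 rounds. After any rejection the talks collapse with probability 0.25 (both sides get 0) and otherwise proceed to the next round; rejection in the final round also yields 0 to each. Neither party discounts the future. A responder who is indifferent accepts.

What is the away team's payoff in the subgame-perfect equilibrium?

243.75

Round 4 (the away team proposes): rejection yields 0 for the home team; the away team offers 0 and keeps 400.
Round 3 (the home team proposes): rejecting gives the away team an expected 0.75 × 400 = 300; the home team offers that and keeps 100.
Round 2 (the away team proposes): rejecting gives the home team an expected 0.75 × 100 = 75, so the away team offers 75, keeping 325.
Round 1 (the home team proposes): rejecting gives the away team an expected 0.75 × 325 = 243.75. The home team offers 243.75 and keeps 400 − 243.75 = 156.25.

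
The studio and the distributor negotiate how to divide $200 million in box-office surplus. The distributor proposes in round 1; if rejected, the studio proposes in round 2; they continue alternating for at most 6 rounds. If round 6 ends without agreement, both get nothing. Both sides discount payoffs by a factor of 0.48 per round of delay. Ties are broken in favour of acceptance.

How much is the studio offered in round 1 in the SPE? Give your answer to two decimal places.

Round 6 (the studio proposes): the distributor will accept anything ≥ 0, so the studio offers 0 and keeps 200.
Round 5 (the distributor proposes): the studio can get 200 next round, worth 0.48 × 200 = 96 now; the distributor offers that and keeps 104.
Round 4 (the studio proposes): the distributor can get 104 next round, worth 0.48 × 104 = 49.92 now; the studio offers that and keeps 150.08.
Round 3 (the distributor proposes): the studio can get 150.08 next round, worth 0.48 × 150.08 = 72.0384 now; the distributor offers that and keeps 127.9616.
Round 2 (the studio proposes): the distributor can get 127.9616 next round, worth 0.48 × 127.9616 = 61.421568 now; the studio offers that and keeps 138.578432.
Round 1 (the distributor proposes): the studio can get 138.578432 next round, worth 0.48 × 138.578432 = 66.51764736 now, so the distributor offers 66.51764736, keeping 133.48235264.

66.52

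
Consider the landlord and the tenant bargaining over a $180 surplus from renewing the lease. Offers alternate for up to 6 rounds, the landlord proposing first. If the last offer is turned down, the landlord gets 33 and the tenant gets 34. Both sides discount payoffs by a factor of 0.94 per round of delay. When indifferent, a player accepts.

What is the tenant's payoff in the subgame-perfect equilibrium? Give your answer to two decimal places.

127.01

Round 6 (the tenant proposes): the landlord gets 33 if talks fail, so the tenant offers 33 and keeps 147.
Round 5 (the landlord proposes): the tenant can get 147 next round, worth 0.94 × 147 = 138.18 now. The landlord offers 138.18 and keeps 180 − 138.18 = 41.82.
Round 4 (the tenant proposes): the landlord can get 41.82 next round, worth 0.94 × 41.82 = 39.3108 now. The tenant offers 39.3108 and keeps 180 − 39.3108 = 140.6892.
Round 3 (the landlord proposes): the tenant can get 140.6892 next round, worth 0.94 × 140.6892 = 132.247848 now. The landlord offers 132.247848 and keeps 180 − 132.247848 = 47.752152.
Round 2 (the tenant proposes): the landlord can get 47.752152 next round, worth 0.94 × 47.752152 = 44.88702288 now, so the tenant offers 44.88702288, keeping 135.11297712.
Round 1 (the landlord proposes): the tenant can get 135.11297712 next round, worth 0.94 × 135.11297712 = 127.0061984928 now, so the landlord offers 127.0061984928, keeping 52.9938015072.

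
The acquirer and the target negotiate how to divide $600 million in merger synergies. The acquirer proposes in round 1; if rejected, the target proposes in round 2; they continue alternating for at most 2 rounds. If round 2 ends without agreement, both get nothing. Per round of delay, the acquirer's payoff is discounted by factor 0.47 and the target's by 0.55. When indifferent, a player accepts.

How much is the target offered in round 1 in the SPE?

330

Round 2 (the target proposes): the acquirer will accept anything ≥ 0, so the target offers 0 and keeps 600.
Round 1 (the acquirer proposes): the target can get 600 next round, worth 0.55 × 600 = 330 now; the acquirer offers that and keeps 270.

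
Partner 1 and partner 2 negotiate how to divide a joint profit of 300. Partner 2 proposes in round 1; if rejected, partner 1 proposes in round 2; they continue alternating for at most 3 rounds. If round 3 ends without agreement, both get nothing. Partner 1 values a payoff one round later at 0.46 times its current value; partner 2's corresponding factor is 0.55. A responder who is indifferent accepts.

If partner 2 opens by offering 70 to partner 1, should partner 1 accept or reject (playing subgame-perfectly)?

Accept

Round 3 (partner 2 proposes): partner 1 will accept anything ≥ 0, so partner 2 offers 0 and keeps 300.
Round 2 (partner 1 proposes): partner 2 can get 300 next round, worth 0.55 × 300 = 165 now. Partner 1 offers 165 and keeps 300 − 165 = 135.
So by rejecting in round 1, partner 1 gets 135 next round, worth 0.46 × 135 = 62.1 now.
Offer 70 ≥ 62.1, so partner 1 accepts.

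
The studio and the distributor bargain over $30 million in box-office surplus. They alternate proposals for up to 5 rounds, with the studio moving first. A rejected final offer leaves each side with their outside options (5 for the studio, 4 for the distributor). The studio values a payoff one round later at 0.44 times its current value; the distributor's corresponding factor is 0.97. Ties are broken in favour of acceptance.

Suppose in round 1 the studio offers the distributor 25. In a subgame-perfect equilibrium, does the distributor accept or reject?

Round 5 (the studio proposes): the distributor gets 4 if talks fail, so the studio offers 4 and keeps 26.
Round 4 (the distributor proposes): the studio can get 26 next round, worth 0.44 × 26 = 11.44 now. The distributor offers 11.44 and keeps 30 − 11.44 = 18.56.
Round 3 (the studio proposes): the distributor can get 18.56 next round, worth 0.97 × 18.56 = 18.0032 now. The studio offers 18.0032 and keeps 30 − 18.0032 = 11.9968.
Round 2 (the distributor proposes): the studio can get 11.9968 next round, worth 0.44 × 11.9968 = 5.278592 now; the distributor offers that and keeps 24.721408.
So by rejecting in round 1, the distributor gets 24.721408 next round, worth 0.97 × 24.721408 = 23.97976576 now.
Offer 25 ≥ 23.97976576, so the distributor accepts.

Accept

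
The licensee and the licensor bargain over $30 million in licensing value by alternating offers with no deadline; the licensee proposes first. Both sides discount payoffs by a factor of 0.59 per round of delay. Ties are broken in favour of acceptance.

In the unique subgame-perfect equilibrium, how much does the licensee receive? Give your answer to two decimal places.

Let x be the licensee's share when the licensee proposes and y be the licensor's share when the licensor proposes.
The licensor accepts iff offered ≥ 0.59·y, so x = 30 − 0.59y. Symmetrically y = 30 − 0.59x.
Substituting: x = 30 − 0.59(30 − 0.59x), giving x(1 − 0.59·0.59) = 30(1 − 0.59).
So x = 30 × 0.41 / 0.6519 ≈ 18.8679, and the licensor receives 30 − x ≈ 11.1321.

18.87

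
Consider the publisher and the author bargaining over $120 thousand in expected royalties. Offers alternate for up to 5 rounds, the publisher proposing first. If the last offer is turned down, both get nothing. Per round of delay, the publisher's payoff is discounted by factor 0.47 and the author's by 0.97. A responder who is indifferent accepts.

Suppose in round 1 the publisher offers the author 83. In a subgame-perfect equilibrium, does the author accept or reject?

Round 5 (the publisher proposes): rejection yields 0 for the author; the publisher offers 0 and keeps 120.
Round 4 (the author proposes): the publisher can get 120 next round, worth 0.47 × 120 = 56.4 now; the author offers that and keeps 63.6.
Round 3 (the publisher proposes): the author can get 63.6 next round, worth 0.97 × 63.6 = 61.692 now, so the publisher offers 61.692, keeping 58.308.
Round 2 (the author proposes): the publisher can get 58.308 next round, worth 0.47 × 58.308 = 27.40476 now, so the author offers 27.40476, keeping 92.59524.
So by rejecting in round 1, the author gets 92.59524 next round, worth 0.97 × 92.59524 = 89.8173828 now.
Offer 83 < 89.8173828, so the author rejects.

Reject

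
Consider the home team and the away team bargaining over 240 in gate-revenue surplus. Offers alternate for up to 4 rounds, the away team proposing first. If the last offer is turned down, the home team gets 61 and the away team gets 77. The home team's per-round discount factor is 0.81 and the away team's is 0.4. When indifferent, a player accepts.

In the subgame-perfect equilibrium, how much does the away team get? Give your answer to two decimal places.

Round 4 (the home team proposes): the away team gets 77 if talks fail, so the home team offers 77 and keeps 163.
Round 3 (the away team proposes): the home team can get 163 next round, worth 0.81 × 163 = 132.03 now. The away team offers 132.03 and keeps 240 − 132.03 = 107.97.
Round 2 (the home team proposes): the away team can get 107.97 next round, worth 0.4 × 107.97 = 43.188 now. The home team offers 43.188 and keeps 240 − 43.188 = 196.812.
Round 1 (the away team proposes): the home team can get 196.812 next round, worth 0.81 × 196.812 = 159.41772 now; the away team offers that and keeps 80.58228.

80.58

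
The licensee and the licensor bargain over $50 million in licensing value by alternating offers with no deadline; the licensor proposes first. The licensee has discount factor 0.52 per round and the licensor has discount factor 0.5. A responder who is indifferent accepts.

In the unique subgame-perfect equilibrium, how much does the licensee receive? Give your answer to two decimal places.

17.57

In a stationary SPE each proposer offers the other exactly their discounted continuation value.
If the licensor keeps x when proposing and the licensee keeps y when proposing, then x = 50 − 0.52y and y = 50 − 0.5x.
Solving: x = 50(1 − 0.52) / (1 − 0.5·0.52) = 24 / 0.74 ≈ 32.4324.
The licensee gets 50 − 32.4324 ≈ 17.5676.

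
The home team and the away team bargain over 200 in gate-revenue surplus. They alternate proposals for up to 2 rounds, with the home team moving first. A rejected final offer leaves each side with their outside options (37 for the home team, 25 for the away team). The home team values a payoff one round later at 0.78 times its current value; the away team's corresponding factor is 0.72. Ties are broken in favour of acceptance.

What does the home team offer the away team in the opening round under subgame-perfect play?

117.36

Round 2 (the away team proposes): the home team gets 37 if talks fail, so the away team offers 37 and keeps 163.
Round 1 (the home team proposes): the away team can get 163 next round, worth 0.72 × 163 = 117.36 now; the home team offers that and keeps 82.64.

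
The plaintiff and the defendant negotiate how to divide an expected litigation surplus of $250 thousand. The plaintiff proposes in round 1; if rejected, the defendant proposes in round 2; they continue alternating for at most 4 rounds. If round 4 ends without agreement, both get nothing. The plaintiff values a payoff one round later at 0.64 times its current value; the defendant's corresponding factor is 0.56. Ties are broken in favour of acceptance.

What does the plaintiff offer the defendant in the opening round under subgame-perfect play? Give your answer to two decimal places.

Round 4 (the defendant proposes): the plaintiff will accept anything ≥ 0, so the defendant offers 0 and keeps 250.
Round 3 (the plaintiff proposes): the defendant can get 250 next round, worth 0.56 × 250 = 140 now, so the plaintiff offers 140, keeping 110.
Round 2 (the defendant proposes): the plaintiff can get 110 next round, worth 0.64 × 110 = 70.4 now; the defendant offers that and keeps 179.6.
Round 1 (the plaintiff proposes): the defendant can get 179.6 next round, worth 0.56 × 179.6 = 100.576 now. The plaintiff offers 100.576 and keeps 250 − 100.576 = 149.424.

100.58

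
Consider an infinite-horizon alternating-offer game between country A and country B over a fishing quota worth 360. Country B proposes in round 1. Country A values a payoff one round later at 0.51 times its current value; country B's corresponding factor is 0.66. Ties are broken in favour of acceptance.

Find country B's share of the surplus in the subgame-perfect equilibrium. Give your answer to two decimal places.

265.90

In a stationary SPE each proposer offers the other exactly their discounted continuation value.
If country B keeps x when proposing and country A keeps y when proposing, then x = 360 − 0.51y and y = 360 − 0.66x.
Solving: x = 360(1 − 0.51) / (1 − 0.66·0.51) = 176.4 / 0.6634 ≈ 265.9029.
Country A gets 360 − 265.9029 ≈ 94.0971.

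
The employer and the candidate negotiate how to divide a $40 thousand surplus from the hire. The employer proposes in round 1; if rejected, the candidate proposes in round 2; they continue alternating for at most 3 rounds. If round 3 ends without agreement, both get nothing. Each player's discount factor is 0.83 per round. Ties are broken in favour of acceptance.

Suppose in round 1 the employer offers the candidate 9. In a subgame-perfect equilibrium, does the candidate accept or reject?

Work out the candidate's continuation value if the offer is rejected.
Round 3 (the employer proposes): rejection yields 0 for the candidate; the employer offers 0 and keeps 40.
Round 2 (the candidate proposes): the employer can get 40 next round, worth 0.83 × 40 = 33.2 now. The candidate offers 33.2 and keeps 40 − 33.2 = 6.8.
So by rejecting in round 1, the candidate gets 6.8 next round, worth 0.83 × 6.8 = 5.644 now.
Offer 9 ≥ 5.644, so the candidate accepts.

Accept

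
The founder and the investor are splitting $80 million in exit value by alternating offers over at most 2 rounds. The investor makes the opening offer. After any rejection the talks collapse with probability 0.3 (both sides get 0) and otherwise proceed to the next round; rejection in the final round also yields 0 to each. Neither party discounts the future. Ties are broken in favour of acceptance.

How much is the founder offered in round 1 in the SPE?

By backward induction:
Round 2 (the founder proposes): the investor will accept anything ≥ 0, so the founder offers 0 and keeps 80.
Round 1 (the investor proposes): rejecting gives the founder an expected 0.7 × 80 = 56; the investor offers that and keeps 24.

56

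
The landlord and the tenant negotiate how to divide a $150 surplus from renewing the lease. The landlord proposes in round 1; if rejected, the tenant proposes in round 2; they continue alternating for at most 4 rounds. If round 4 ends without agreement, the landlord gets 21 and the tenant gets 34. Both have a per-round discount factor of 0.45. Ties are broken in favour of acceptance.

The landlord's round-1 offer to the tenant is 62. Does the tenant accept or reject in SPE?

Round 4 (the tenant proposes): the landlord gets 21 if talks fail, so the tenant offers 21 and keeps 129.
Round 3 (the landlord proposes): the tenant can get 129 next round, worth 0.45 × 129 = 58.05 now; the landlord offers that and keeps 91.95.
Round 2 (the tenant proposes): the landlord can get 91.95 next round, worth 0.45 × 91.95 = 41.3775 now; the tenant offers that and keeps 108.6225.
So by rejecting in round 1, the tenant gets 108.6225 next round, worth 0.45 × 108.6225 = 48.880125 now.
Offer 62 ≥ 48.880125, so the tenant accepts.

Accept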